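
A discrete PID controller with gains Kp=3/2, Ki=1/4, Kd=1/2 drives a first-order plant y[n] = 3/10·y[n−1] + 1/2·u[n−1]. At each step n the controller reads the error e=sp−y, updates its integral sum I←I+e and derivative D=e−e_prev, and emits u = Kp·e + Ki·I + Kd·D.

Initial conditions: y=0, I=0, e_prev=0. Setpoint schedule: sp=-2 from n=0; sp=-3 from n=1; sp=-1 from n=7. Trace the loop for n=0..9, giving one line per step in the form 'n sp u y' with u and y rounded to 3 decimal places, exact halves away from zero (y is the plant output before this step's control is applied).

0 -2 -4.500 0.000
1 -3 -1.188 -2.250
2 -3 -4.208 -1.269
3 -3 -1.414 -2.485
4 -3 -4.473 -1.453
5 -3 -1.600 -2.672
6 -3 -4.701 -1.601
7 -1 2.751 -2.831
8 -1 -5.959 0.526
9 -1 2.871 -2.822

(exact arithmetic carried between steps; '≈' marks a value shown rounded to 6 d.p. or computed from one; I and e_prev carry over from the previous line; the table rounds u and y to 3 d.p., halves away from zero)
n=0: y=0, sp=-2, e=sp−y=-2; I=-2, D=e−e_prev=-2; u=3/2·(-2)+1/4·(-2)+1/2·(-2)=-4.5; next y=3/10·0+1/2·(-4.5)=-2.25
n=1: y=-2.25, sp=-3, e=sp−y=-0.75; I=-2.75, D=e−e_prev=1.25; u=3/2·(-0.75)+1/4·(-2.75)+1/2·1.25=-1.1875; next y=3/10·(-2.25)+1/2·(-1.1875)=-1.26875
n=2: y=-1.26875, sp=-3, e=sp−y=-1.73125; I=-4.48125, D=e−e_prev=-0.98125; u=3/2·(-1.73125)+1/4·(-4.48125)+1/2·(-0.98125)≈-4.207813; next y=3/10·(-1.26875)+1/2·(-4.207813)≈-2.484531
n=3: y≈-2.484531, sp=-3, e=sp−y≈-0.515469; I≈-4.996719, D=e−e_prev≈1.215781; u=3/2·(-0.515469)+1/4·(-4.996719)+1/2·1.215781≈-1.414492; next y=3/10·(-2.484531)+1/2·(-1.414492)≈-1.452605
n=4: y≈-1.452605, sp=-3, e=sp−y≈-1.547395; I≈-6.544113, D=e−e_prev≈-1.031926; u=3/2·(-1.547395)+1/4·(-6.544113)+1/2·(-1.031926)≈-4.473083; next y=3/10·(-1.452605)+1/2·(-4.473083)≈-2.672323
n=5: y≈-2.672323, sp=-3, e=sp−y≈-0.327677; I≈-6.871790, D=e−e_prev≈1.219718; u=3/2·(-0.327677)+1/4·(-6.871790)+1/2·1.219718≈-1.599604; next y=3/10·(-2.672323)+1/2·(-1.599604)≈-1.601499
n=6: y≈-1.601499, sp=-3, e=sp−y≈-1.398501; I≈-8.270291, D=e−e_prev≈-1.070824; u=3/2·(-1.398501)+1/4·(-8.270291)+1/2·(-1.070824)≈-4.700737; next y=3/10·(-1.601499)+1/2·(-4.700737)≈-2.830818
n=7: y≈-2.830818, sp=-1, e=sp−y≈1.830818; I≈-6.439473, D=e−e_prev≈3.229319; u=3/2·1.830818+1/4·(-6.439473)+1/2·3.229319≈2.751018; next y=3/10·(-2.830818)+1/2·2.751018≈0.526264
n=8: y≈0.526264, sp=-1, e=sp−y≈-1.526264; I≈-7.965737, D=e−e_prev≈-3.357082; u=3/2·(-1.526264)+1/4·(-7.965737)+1/2·(-3.357082)≈-5.959371; next y=3/10·0.526264+1/2·(-5.959371)≈-2.821806
n=9: y≈-2.821806, sp=-1, e=sp−y≈1.821806; I≈-6.143931, D=e−e_prev≈3.348070; u=3/2·1.821806+1/4·(-6.143931)+1/2·3.348070≈2.870761; next y=3/10·(-2.821806)+1/2·2.870761≈0.588839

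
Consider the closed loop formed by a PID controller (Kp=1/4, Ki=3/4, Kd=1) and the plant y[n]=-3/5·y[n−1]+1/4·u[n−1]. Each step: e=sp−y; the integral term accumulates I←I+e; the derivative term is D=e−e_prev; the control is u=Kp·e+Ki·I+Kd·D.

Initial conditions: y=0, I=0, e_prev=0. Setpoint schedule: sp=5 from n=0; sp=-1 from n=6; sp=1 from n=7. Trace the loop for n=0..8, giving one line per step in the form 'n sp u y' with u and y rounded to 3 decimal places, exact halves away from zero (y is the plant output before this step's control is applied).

0 5 10.000 0.000
1 5 3.750 2.500
2 5 14.250 -0.563
3 5 6.434 3.900
4 5 20.985 -0.731
5 5 7.819 5.685
6 -1 16.004 -1.456
7 1 6.543 4.875
8 1 20.296 -1.289

(exact arithmetic carried between steps; '≈' marks a value shown rounded to 6 d.p. or computed from one; I and e_prev carry over from the previous line; the table rounds u and y to 3 d.p., halves away from zero)
n=0: y=0, sp=5, e=sp−y=5; I=5, D=e−e_prev=5; u=1/4·5+3/4·5+1·5=10; next y=-3/5·0+1/4·10=2.5
n=1: y=2.5, sp=5, e=sp−y=2.5; I=7.5, D=e−e_prev=-2.5; u=1/4·2.5+3/4·7.5+1·(-2.5)=3.75; next y=-3/5·2.5+1/4·3.75=-0.5625
n=2: y=-0.5625, sp=5, e=sp−y=5.5625; I=13.0625, D=e−e_prev=3.0625; u=1/4·5.5625+3/4·13.0625+1·3.0625=14.25; next y=-3/5·(-0.5625)+1/4·14.25=3.9
n=3: y=3.9, sp=5, e=sp−y=1.1; I=14.1625, D=e−e_prev=-4.4625; u=1/4·1.1+3/4·14.1625+1·(-4.4625)=6.434375; next y=-3/5·3.9+1/4·6.434375≈-0.731406
n=4: y≈-0.731406, sp=5, e=sp−y≈5.731406; I≈19.893906, D=e−e_prev≈4.631406; u=1/4·5.731406+3/4·19.893906+1·4.631406≈20.984688; next y=-3/5·(-0.731406)+1/4·20.984688≈5.685016
n=5: y≈5.685016, sp=5, e=sp−y≈-0.685016; I≈19.208891, D=e−e_prev≈-6.416422; u=1/4·(-0.685016)+3/4·19.208891+1·(-6.416422)≈7.818992; next y=-3/5·5.685016+1/4·7.818992≈-1.456261
n=6: y≈-1.456261, sp=-1, e=sp−y≈0.456261; I≈19.665152, D=e−e_prev≈1.141277; u=1/4·0.456261+3/4·19.665152+1·1.141277≈16.004206; next y=-3/5·(-1.456261)+1/4·16.004206≈4.874808
n=7: y≈4.874808, sp=1, e=sp−y≈-3.874808; I≈15.790344, D=e−e_prev≈-4.331070; u=1/4·(-3.874808)+3/4·15.790344+1·(-4.331070)≈6.542986; next y=-3/5·4.874808+1/4·6.542986≈-1.289139
n=8: y≈-1.289139, sp=1, e=sp−y≈2.289139; I≈18.079482, D=e−e_prev≈6.163947; u=1/4·2.289139+3/4·18.079482+1·6.163947≈20.295843; next y=-3/5·(-1.289139)+1/4·20.295843≈5.847444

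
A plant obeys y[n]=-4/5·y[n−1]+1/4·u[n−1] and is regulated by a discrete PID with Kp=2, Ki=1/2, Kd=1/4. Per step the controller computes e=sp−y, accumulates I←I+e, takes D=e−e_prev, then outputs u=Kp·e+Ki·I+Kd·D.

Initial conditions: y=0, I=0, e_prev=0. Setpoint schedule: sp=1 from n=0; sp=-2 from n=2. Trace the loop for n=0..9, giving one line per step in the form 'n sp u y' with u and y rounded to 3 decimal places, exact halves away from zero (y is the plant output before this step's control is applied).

(exact arithmetic carried between steps; '≈' marks a value shown rounded to 6 d.p. or computed from one; I and e_prev carry over from the previous line; the table rounds u and y to 3 d.p., halves away from zero)
n=0: y=0, sp=1, e=sp−y=1; I=1, D=e−e_prev=1; u=2·1+1/2·1+1/4·1=2.75; next y=-4/5·0+1/4·2.75=0.6875
n=1: y=0.6875, sp=1, e=sp−y=0.3125; I=1.3125, D=e−e_prev=-0.6875; u=2·0.3125+1/2·1.3125+1/4·(-0.6875)=1.109375; next y=-4/5·0.6875+1/4·1.109375≈-0.272656
n=2: y≈-0.272656, sp=-2, e=sp−y≈-1.727344; I≈-0.414844, D=e−e_prev≈-2.039844; u=2·(-1.727344)+1/2·(-0.414844)+1/4·(-2.039844)≈-4.172070; next y=-4/5·(-0.272656)+1/4·(-4.172070)≈-0.824893
n=3: y≈-0.824893, sp=-2, e=sp−y≈-1.175107; I≈-1.589951, D=e−e_prev≈0.552236; u=2·(-1.175107)+1/2·(-1.589951)+1/4·0.552236≈-3.007131; next y=-4/5·(-0.824893)+1/4·(-3.007131)≈-0.091869
n=4: y≈-0.091869, sp=-2, e=sp−y≈-1.908131; I≈-3.498082, D=e−e_prev≈-0.733024; u=2·(-1.908131)+1/2·(-3.498082)+1/4·(-0.733024)≈-5.748560; next y=-4/5·(-0.091869)+1/4·(-5.748560)≈-1.363645
n=5: y≈-1.363645, sp=-2, e=sp−y≈-0.636355; I≈-4.134438, D=e−e_prev≈1.271776; u=2·(-0.636355)+1/2·(-4.134438)+1/4·1.271776≈-3.021985; next y=-4/5·(-1.363645)+1/4·(-3.021985)≈0.335420
n=6: y≈0.335420, sp=-2, e=sp−y≈-2.335420; I≈-6.469857, D=e−e_prev≈-1.699065; u=2·(-2.335420)+1/2·(-6.469857)+1/4·(-1.699065)≈-8.330534; next y=-4/5·0.335420+1/4·(-8.330534)≈-2.350969
n=7: y≈-2.350969, sp=-2, e=sp−y≈0.350969; I≈-6.118888, D=e−e_prev≈2.686389; u=2·0.350969+1/2·(-6.118888)+1/4·2.686389≈-1.685908; next y=-4/5·(-2.350969)+1/4·(-1.685908)≈1.459298
n=8: y≈1.459298, sp=-2, e=sp−y≈-3.459298; I≈-9.578186, D=e−e_prev≈-3.810268; u=2·(-3.459298)+1/2·(-9.578186)+1/4·(-3.810268)≈-12.660257; next y=-4/5·1.459298+1/4·(-12.660257)≈-4.332503
n=9: y≈-4.332503, sp=-2, e=sp−y≈2.332503; I≈-7.245683, D=e−e_prev≈5.791801; u=2·2.332503+1/2·(-7.245683)+1/4·5.791801≈2.490114; next y=-4/5·(-4.332503)+1/4·2.490114≈4.088531

0 1 2.750 0.000
1 1 1.109 0.688
2 -2 -4.172 -0.273
3 -2 -3.007 -0.825
4 -2 -5.749 -0.092
5 -2 -3.022 -1.364
6 -2 -8.331 0.335
7 -2 -1.686 -2.351
8 -2 -12.660 1.459
9 -2 2.490 -4.333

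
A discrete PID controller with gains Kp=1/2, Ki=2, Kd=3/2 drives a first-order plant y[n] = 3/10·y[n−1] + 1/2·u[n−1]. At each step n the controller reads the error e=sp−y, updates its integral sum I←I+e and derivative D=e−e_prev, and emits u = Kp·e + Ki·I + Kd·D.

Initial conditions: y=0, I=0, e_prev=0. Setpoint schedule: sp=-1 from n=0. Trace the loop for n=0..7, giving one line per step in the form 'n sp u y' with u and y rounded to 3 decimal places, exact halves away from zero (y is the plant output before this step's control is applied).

0 -1 -4.000 0.000
1 -1 3.500 -2.000
2 -1 -10.100 1.150
3 -1 13.745 -4.705
4 -1 -28.292 5.461
5 -1 45.909 -12.507
6 -1 -84.868 19.202
7 -1 145.795 -36.673

(exact arithmetic carried between steps; '≈' marks a value shown rounded to 6 d.p. or computed from one; I and e_prev carry over from the previous line; the table rounds u and y to 3 d.p., halves away from zero)
n=0: y=0, sp=-1, e=sp−y=-1; I=-1, D=e−e_prev=-1; u=1/2·(-1)+2·(-1)+3/2·(-1)=-4; next y=3/10·0+1/2·(-4)=-2
n=1: y=-2, sp=-1, e=sp−y=1; I=0, D=e−e_prev=2; u=1/2·1+2·0+3/2·2=3.5; next y=3/10·(-2)+1/2·3.5=1.15
n=2: y=1.15, sp=-1, e=sp−y=-2.15; I=-2.15, D=e−e_prev=-3.15; u=1/2·(-2.15)+2·(-2.15)+3/2·(-3.15)=-10.1; next y=3/10·1.15+1/2·(-10.1)=-4.705
n=3: y=-4.705, sp=-1, e=sp−y=3.705; I=1.555, D=e−e_prev=5.855; u=1/2·3.705+2·1.555+3/2·5.855=13.745; next y=3/10·(-4.705)+1/2·13.745=5.461
n=4: y=5.461, sp=-1, e=sp−y=-6.461; I=-4.906, D=e−e_prev=-10.166; u=1/2·(-6.461)+2·(-4.906)+3/2·(-10.166)=-28.2915; next y=3/10·5.461+1/2·(-28.2915)=-12.50745
n=5: y=-12.50745, sp=-1, e=sp−y=11.50745; I=6.60145, D=e−e_prev=17.96845; u=1/2·11.50745+2·6.60145+3/2·17.96845=45.9093; next y=3/10·(-12.50745)+1/2·45.9093=19.202415
n=6: y=19.202415, sp=-1, e=sp−y=-20.202415; I=-13.600965, D=e−e_prev=-31.709865; u=1/2·(-20.202415)+2·(-13.600965)+3/2·(-31.709865)=-84.867935; next y=3/10·19.202415+1/2·(-84.867935)=-36.673243
n=7: y=-36.673243, sp=-1, e=sp−y=35.673243; I=22.072278, D=e−e_prev=55.875658; u=1/2·35.673243+2·22.072278+3/2·55.875658≈145.794665; next y=3/10·(-36.673243)+1/2·145.794665≈61.895359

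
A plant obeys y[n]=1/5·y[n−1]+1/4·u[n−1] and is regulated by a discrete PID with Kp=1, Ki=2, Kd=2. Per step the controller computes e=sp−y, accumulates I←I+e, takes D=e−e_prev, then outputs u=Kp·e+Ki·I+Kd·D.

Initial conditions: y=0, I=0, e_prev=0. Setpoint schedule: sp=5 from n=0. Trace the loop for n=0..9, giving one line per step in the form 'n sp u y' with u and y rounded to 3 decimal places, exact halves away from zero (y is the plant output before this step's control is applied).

(exact arithmetic carried between steps; '≈' marks a value shown rounded to 6 d.p. or computed from one; I and e_prev carry over from the previous line; the table rounds u and y to 3 d.p., halves away from zero)
n=0: y=0, sp=5, e=sp−y=5; I=5, D=e−e_prev=5; u=1·5+2·5+2·5=25; next y=1/5·0+1/4·25=6.25
n=1: y=6.25, sp=5, e=sp−y=-1.25; I=3.75, D=e−e_prev=-6.25; u=1·(-1.25)+2·3.75+2·(-6.25)=-6.25; next y=1/5·6.25+1/4·(-6.25)=-0.3125
n=2: y=-0.3125, sp=5, e=sp−y=5.3125; I=9.0625, D=e−e_prev=6.5625; u=1·5.3125+2·9.0625+2·6.5625=36.5625; next y=1/5·(-0.3125)+1/4·36.5625=9.078125
n=3: y=9.078125, sp=5, e=sp−y=-4.078125; I=4.984375, D=e−e_prev=-9.390625; u=1·(-4.078125)+2·4.984375+2·(-9.390625)=-12.890625; next y=1/5·9.078125+1/4·(-12.890625)≈-1.407031
n=4: y≈-1.407031, sp=5, e=sp−y≈6.407031; I≈11.391406, D=e−e_prev≈10.485156; u=1·6.407031+2·11.391406+2·10.485156≈50.160156; next y=1/5·(-1.407031)+1/4·50.160156≈12.258633
n=5: y≈12.258633, sp=5, e=sp−y≈-7.258633; I≈4.132773, D=e−e_prev≈-13.665664; u=1·(-7.258633)+2·4.132773+2·(-13.665664)≈-26.324414; next y=1/5·12.258633+1/4·(-26.324414)≈-4.129377
n=6: y≈-4.129377, sp=5, e=sp−y≈9.129377; I≈13.262150, D=e−e_prev≈16.388010; u=1·9.129377+2·13.262150+2·16.388010≈68.429697; next y=1/5·(-4.129377)+1/4·68.429697≈16.281549
n=7: y≈16.281549, sp=5, e=sp−y≈-11.281549; I≈1.980601, D=e−e_prev≈-20.410926; u=1·(-11.281549)+2·1.980601+2·(-20.410926)≈-48.142198; next y=1/5·16.281549+1/4·(-48.142198)≈-8.779240
n=8: y≈-8.779240, sp=5, e=sp−y≈13.779240; I≈15.759841, D=e−e_prev≈25.060789; u=1·13.779240+2·15.759841+2·25.060789≈95.420499; next y=1/5·(-8.779240)+1/4·95.420499≈22.099277
n=9: y≈22.099277, sp=5, e=sp−y≈-17.099277; I≈-1.339436, D=e−e_prev≈-30.878516; u=1·(-17.099277)+2·(-1.339436)+2·(-30.878516)≈-81.535181; next y=1/5·22.099277+1/4·(-81.535181)≈-15.963940

0 5 25.000 0.000
1 5 -6.250 6.250
2 5 36.563 -0.313
3 5 -12.891 9.078
4 5 50.160 -1.407
5 5 -26.324 12.259
6 5 68.430 -4.129
7 5 -48.142 16.282
8 5 95.420 -8.779
9 5 -81.535 22.099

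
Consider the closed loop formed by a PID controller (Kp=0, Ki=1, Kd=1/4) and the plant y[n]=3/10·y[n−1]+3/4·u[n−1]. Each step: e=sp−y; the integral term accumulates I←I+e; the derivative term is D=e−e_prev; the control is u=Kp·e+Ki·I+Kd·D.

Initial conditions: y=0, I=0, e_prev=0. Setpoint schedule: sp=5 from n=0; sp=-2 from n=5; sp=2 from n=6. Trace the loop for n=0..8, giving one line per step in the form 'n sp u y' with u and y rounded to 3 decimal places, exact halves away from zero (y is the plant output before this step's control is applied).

(exact arithmetic carried between steps; '≈' marks a value shown rounded to 6 d.p. or computed from one; I and e_prev carry over from the previous line; the table rounds u and y to 3 d.p., halves away from zero)
n=0: y=0, sp=5, e=sp−y=5; I=5, D=e−e_prev=5; u=0·5+1·5+1/4·5=6.25; next y=3/10·0+3/4·6.25=4.6875
n=1: y=4.6875, sp=5, e=sp−y=0.3125; I=5.3125, D=e−e_prev=-4.6875; u=0·0.3125+1·5.3125+1/4·(-4.6875)=4.140625; next y=3/10·4.6875+3/4·4.140625≈4.511719
n=2: y≈4.511719, sp=5, e=sp−y≈0.488281; I≈5.800781, D=e−e_prev≈0.175781; u=0·0.488281+1·5.800781+1/4·0.175781≈5.844727; next y=3/10·4.511719+3/4·5.844727≈5.737061
n=3: y≈5.737061, sp=5, e=sp−y≈-0.737061; I≈5.063721, D=e−e_prev≈-1.225342; u=0·(-0.737061)+1·5.063721+1/4·(-1.225342)≈4.757385; next y=3/10·5.737061+3/4·4.757385≈5.289157
n=4: y≈5.289157, sp=5, e=sp−y≈-0.289157; I≈4.774564, D=e−e_prev≈0.447903; u=0·(-0.289157)+1·4.774564+1/4·0.447903≈4.886539; next y=3/10·5.289157+3/4·4.886539≈5.251652
n=5: y≈5.251652, sp=-2, e=sp−y≈-7.251652; I≈-2.477088, D=e−e_prev≈-6.962495; u=0·(-7.251652)+1·(-2.477088)+1/4·(-6.962495)≈-4.217712; next y=3/10·5.251652+3/4·(-4.217712)≈-1.587788
n=6: y≈-1.587788, sp=2, e=sp−y≈3.587788; I≈1.110700, D=e−e_prev≈10.839440; u=0·3.587788+1·1.110700+1/4·10.839440≈3.820560; next y=3/10·(-1.587788)+3/4·3.820560≈2.389084
n=7: y≈2.389084, sp=2, e=sp−y≈-0.389084; I≈0.721617, D=e−e_prev≈-3.976872; u=0·(-0.389084)+1·0.721617+1/4·(-3.976872)≈-0.272601; next y=3/10·2.389084+3/4·(-0.272601)≈0.512274
n=8: y≈0.512274, sp=2, e=sp−y≈1.487726; I≈2.209343, D=e−e_prev≈1.876810; u=0·1.487726+1·2.209343+1/4·1.876810≈2.678545; next y=3/10·0.512274+3/4·2.678545≈2.162591

0 5 6.250 0.000
1 5 4.141 4.688
2 5 5.845 4.512
3 5 4.757 5.737
4 5 4.887 5.289
5 -2 -4.218 5.252
6 2 3.821 -1.588
7 2 -0.273 2.389
8 2 2.679 0.512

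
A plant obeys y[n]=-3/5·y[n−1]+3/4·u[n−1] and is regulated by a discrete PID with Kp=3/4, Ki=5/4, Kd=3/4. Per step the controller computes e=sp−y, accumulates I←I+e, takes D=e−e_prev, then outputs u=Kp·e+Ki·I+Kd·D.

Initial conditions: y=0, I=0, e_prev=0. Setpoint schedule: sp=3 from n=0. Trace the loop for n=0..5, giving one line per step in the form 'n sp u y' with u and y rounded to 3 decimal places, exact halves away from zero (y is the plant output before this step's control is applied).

0 3 8.250 0.000
1 3 -7.266 6.188
2 3 35.601 -9.162
3 3 -74.447 32.198
4 3 215.293 -75.154
5 3 -542.248 206.562

(exact arithmetic carried between steps; '≈' marks a value shown rounded to 6 d.p. or computed from one; I and e_prev carry over from the previous line; the table rounds u and y to 3 d.p., halves away from zero)
n=0: y=0, sp=3, e=sp−y=3; I=3, D=e−e_prev=3; u=3/4·3+5/4·3+3/4·3=8.25; next y=-3/5·0+3/4·8.25=6.1875
n=1: y=6.1875, sp=3, e=sp−y=-3.1875; I=-0.1875, D=e−e_prev=-6.1875; u=3/4·(-3.1875)+5/4·(-0.1875)+3/4·(-6.1875)=-7.265625; next y=-3/5·6.1875+3/4·(-7.265625)≈-9.161719
n=2: y≈-9.161719, sp=3, e=sp−y≈12.161719; I≈11.974219, D=e−e_prev≈15.349219; u=3/4·12.161719+5/4·11.974219+3/4·15.349219≈35.600977; next y=-3/5·(-9.161719)+3/4·35.600977≈32.197764
n=3: y≈32.197764, sp=3, e=sp−y≈-29.197764; I≈-17.223545, D=e−e_prev≈-41.359482; u=3/4·(-29.197764)+5/4·(-17.223545)+3/4·(-41.359482)≈-74.447366; next y=-3/5·32.197764+3/4·(-74.447366)≈-75.154182
n=4: y≈-75.154182, sp=3, e=sp−y≈78.154182; I≈60.930638, D=e−e_prev≈107.351946; u=3/4·78.154182+5/4·60.930638+3/4·107.351946≈215.292893; next y=-3/5·(-75.154182)+3/4·215.292893≈206.562180
n=5: y≈206.562180, sp=3, e=sp−y≈-203.562180; I≈-142.631542, D=e−e_prev≈-281.716362; u=3/4·(-203.562180)+5/4·(-142.631542)+3/4·(-281.716362)≈-542.248334; next y=-3/5·206.562180+3/4·(-542.248334)≈-530.623558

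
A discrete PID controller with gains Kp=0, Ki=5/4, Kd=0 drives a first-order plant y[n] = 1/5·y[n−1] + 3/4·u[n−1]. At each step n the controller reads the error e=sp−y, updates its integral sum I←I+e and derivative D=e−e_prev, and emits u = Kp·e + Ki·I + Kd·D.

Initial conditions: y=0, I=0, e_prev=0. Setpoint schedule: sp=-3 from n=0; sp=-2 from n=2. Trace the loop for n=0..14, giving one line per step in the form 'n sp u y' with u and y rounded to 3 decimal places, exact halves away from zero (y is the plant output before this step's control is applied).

0 -3 -3.750 0.000
1 -3 -3.984 -2.813
2 -2 -2.046 -3.551
3 -2 -1.740 -2.245
4 -2 -2.048 -1.754
5 -2 -2.189 -1.887
6 -2 -2.165 -2.019
7 -2 -2.130 -2.028
8 -2 -2.126 -2.003
9 -2 -2.132 -1.995
10 -2 -2.134 -1.998
11 -2 -2.134 -2.000
12 -2 -2.133 -2.000
13 -2 -2.133 -2.000
14 -2 -2.133 -2.000

(exact arithmetic carried between steps; '≈' marks a value shown rounded to 6 d.p. or computed from one; I and e_prev carry over from the previous line; the table rounds u and y to 3 d.p., halves away from zero)
n=0: y=0, sp=-3, e=sp−y=-3; I=-3, D=e−e_prev=-3; u=0·(-3)+5/4·(-3)+0·(-3)=-3.75; next y=1/5·0+3/4·(-3.75)=-2.8125
n=1: y=-2.8125, sp=-3, e=sp−y=-0.1875; I=-3.1875, D=e−e_prev=2.8125; u=0·(-0.1875)+5/4·(-3.1875)+0·2.8125=-3.984375; next y=1/5·(-2.8125)+3/4·(-3.984375)≈-3.550781
n=2: y≈-3.550781, sp=-2, e=sp−y≈1.550781; I≈-1.636719, D=e−e_prev≈1.738281; u=0·1.550781+5/4·(-1.636719)+0·1.738281≈-2.045898; next y=1/5·(-3.550781)+3/4·(-2.045898)≈-2.244580
n=3: y≈-2.244580, sp=-2, e=sp−y≈0.244580; I≈-1.392139, D=e−e_prev≈-1.306201; u=0·0.244580+5/4·(-1.392139)+0·(-1.306201)≈-1.740173; next y=1/5·(-2.244580)+3/4·(-1.740173)≈-1.754046
n=4: y≈-1.754046, sp=-2, e=sp−y≈-0.245954; I≈-1.638093, D=e−e_prev≈-0.490534; u=0·(-0.245954)+5/4·(-1.638093)+0·(-0.490534)≈-2.047616; next y=1/5·(-1.754046)+3/4·(-2.047616)≈-1.886521
n=5: y≈-1.886521, sp=-2, e=sp−y≈-0.113479; I≈-1.751572, D=e−e_prev≈0.132475; u=0·(-0.113479)+5/4·(-1.751572)+0·0.132475≈-2.189464; next y=1/5·(-1.886521)+3/4·(-2.189464)≈-2.019403
n=6: y≈-2.019403, sp=-2, e=sp−y≈0.019403; I≈-1.732169, D=e−e_prev≈0.132882; u=0·0.019403+5/4·(-1.732169)+0·0.132882≈-2.165211; next y=1/5·(-2.019403)+3/4·(-2.165211)≈-2.027789
n=7: y≈-2.027789, sp=-2, e=sp−y≈0.027789; I≈-1.704380, D=e−e_prev≈0.008386; u=0·0.027789+5/4·(-1.704380)+0·0.008386≈-2.130475; next y=1/5·(-2.027789)+3/4·(-2.130475)≈-2.003414
n=8: y≈-2.003414, sp=-2, e=sp−y≈0.003414; I≈-1.700966, D=e−e_prev≈-0.024375; u=0·0.003414+5/4·(-1.700966)+0·(-0.024375)≈-2.126207; next y=1/5·(-2.003414)+3/4·(-2.126207)≈-1.995338
n=9: y≈-1.995338, sp=-2, e=sp−y≈-0.004662; I≈-1.705628, D=e−e_prev≈-0.008076; u=0·(-0.004662)+5/4·(-1.705628)+0·(-0.008076)≈-2.132034; next y=1/5·(-1.995338)+3/4·(-2.132034)≈-1.998094
n=10: y≈-1.998094, sp=-2, e=sp−y≈-0.001906; I≈-1.707534, D=e−e_prev≈0.002755; u=0·(-0.001906)+5/4·(-1.707534)+0·0.002755≈-2.134418; next y=1/5·(-1.998094)+3/4·(-2.134418)≈-2.000432
n=11: y≈-2.000432, sp=-2, e=sp−y≈0.000432; I≈-1.707102, D=e−e_prev≈0.002338; u=0·0.000432+5/4·(-1.707102)+0·0.002338≈-2.133878; next y=1/5·(-2.000432)+3/4·(-2.133878)≈-2.000495
n=12: y≈-2.000495, sp=-2, e=sp−y≈0.000495; I≈-1.706608, D=e−e_prev≈0.000063; u=0·0.000495+5/4·(-1.706608)+0·0.000063≈-2.133259; next y=1/5·(-2.000495)+3/4·(-2.133259)≈-2.000043
n=13: y≈-2.000043, sp=-2, e=sp−y≈0.000043; I≈-1.706564, D=e−e_prev≈-0.000451; u=0·0.000043+5/4·(-1.706564)+0·(-0.000451)≈-2.133205; next y=1/5·(-2.000043)+3/4·(-2.133205)≈-1.999912
n=14: y≈-1.999912, sp=-2, e=sp−y≈-0.000088; I≈-1.706652, D=e−e_prev≈-0.000131; u=0·(-0.000088)+5/4·(-1.706652)+0·(-0.000131)≈-2.133314; next y=1/5·(-1.999912)+3/4·(-2.133314)≈-1.999968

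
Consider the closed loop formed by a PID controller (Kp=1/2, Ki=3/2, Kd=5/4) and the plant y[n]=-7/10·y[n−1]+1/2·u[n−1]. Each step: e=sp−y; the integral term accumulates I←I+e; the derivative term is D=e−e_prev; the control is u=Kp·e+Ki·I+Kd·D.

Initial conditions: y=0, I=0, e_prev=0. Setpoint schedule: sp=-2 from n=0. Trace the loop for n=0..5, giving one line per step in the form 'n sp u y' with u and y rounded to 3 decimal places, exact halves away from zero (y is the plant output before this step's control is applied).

0 -2 -6.500 0.000
1 -2 3.563 -3.250
2 -2 -22.370 4.056
3 -2 36.441 -14.025
4 -2 -104.825 28.038
5 -2 227.944 -72.039

(exact arithmetic carried between steps; '≈' marks a value shown rounded to 6 d.p. or computed from one; I and e_prev carry over from the previous line; the table rounds u and y to 3 d.p., halves away from zero)
n=0: y=0, sp=-2, e=sp−y=-2; I=-2, D=e−e_prev=-2; u=1/2·(-2)+3/2·(-2)+5/4·(-2)=-6.5; next y=-7/10·0+1/2·(-6.5)=-3.25
n=1: y=-3.25, sp=-2, e=sp−y=1.25; I=-0.75, D=e−e_prev=3.25; u=1/2·1.25+3/2·(-0.75)+5/4·3.25=3.5625; next y=-7/10·(-3.25)+1/2·3.5625=4.05625
n=2: y=4.05625, sp=-2, e=sp−y=-6.05625; I=-6.80625, D=e−e_prev=-7.30625; u=1/2·(-6.05625)+3/2·(-6.80625)+5/4·(-7.30625)≈-22.370313; next y=-7/10·4.05625+1/2·(-22.370313)≈-14.024531
n=3: y≈-14.024531, sp=-2, e=sp−y≈12.024531; I≈5.218281, D=e−e_prev≈18.080781; u=1/2·12.024531+3/2·5.218281+5/4·18.080781≈36.440664; next y=-7/10·(-14.024531)+1/2·36.440664≈28.037504
n=4: y≈28.037504, sp=-2, e=sp−y≈-30.037504; I≈-24.819223, D=e−e_prev≈-42.062035; u=1/2·(-30.037504)+3/2·(-24.819223)+5/4·(-42.062035)≈-104.825130; next y=-7/10·28.037504+1/2·(-104.825130)≈-72.038818
n=5: y≈-72.038818, sp=-2, e=sp−y≈70.038818; I≈45.219595, D=e−e_prev≈100.076322; u=1/2·70.038818+3/2·45.219595+5/4·100.076322≈227.944203; next y=-7/10·(-72.038818)+1/2·227.944203≈164.399274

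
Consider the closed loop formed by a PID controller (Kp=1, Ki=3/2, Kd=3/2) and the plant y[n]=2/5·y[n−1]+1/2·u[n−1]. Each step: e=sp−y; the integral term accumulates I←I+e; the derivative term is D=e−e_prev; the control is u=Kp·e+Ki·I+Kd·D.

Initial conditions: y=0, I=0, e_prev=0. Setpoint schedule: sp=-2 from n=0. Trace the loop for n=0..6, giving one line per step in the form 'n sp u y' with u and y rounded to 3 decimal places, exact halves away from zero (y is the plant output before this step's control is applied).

0 -2 -8.000 0.000
1 -2 8.000 -4.000
2 -2 -20.600 2.400
3 -2 29.360 -9.340
4 -2 -58.376 10.944
5 -2 95.652 -24.810
6 -2 -174.613 37.902

(exact arithmetic carried between steps; '≈' marks a value shown rounded to 6 d.p. or computed from one; I and e_prev carry over from the previous line; the table rounds u and y to 3 d.p., halves away from zero)
n=0: y=0, sp=-2, e=sp−y=-2; I=-2, D=e−e_prev=-2; u=1·(-2)+3/2·(-2)+3/2·(-2)=-8; next y=2/5·0+1/2·(-8)=-4
n=1: y=-4, sp=-2, e=sp−y=2; I=0, D=e−e_prev=4; u=1·2+3/2·0+3/2·4=8; next y=2/5·(-4)+1/2·8=2.4
n=2: y=2.4, sp=-2, e=sp−y=-4.4; I=-4.4, D=e−e_prev=-6.4; u=1·(-4.4)+3/2·(-4.4)+3/2·(-6.4)=-20.6; next y=2/5·2.4+1/2·(-20.6)=-9.34
n=3: y=-9.34, sp=-2, e=sp−y=7.34; I=2.94, D=e−e_prev=11.74; u=1·7.34+3/2·2.94+3/2·11.74=29.36; next y=2/5·(-9.34)+1/2·29.36=10.944
n=4: y=10.944, sp=-2, e=sp−y=-12.944; I=-10.004, D=e−e_prev=-20.284; u=1·(-12.944)+3/2·(-10.004)+3/2·(-20.284)=-58.376; next y=2/5·10.944+1/2·(-58.376)=-24.8104
n=5: y=-24.8104, sp=-2, e=sp−y=22.8104; I=12.8064, D=e−e_prev=35.7544; u=1·22.8104+3/2·12.8064+3/2·35.7544=95.6516; next y=2/5·(-24.8104)+1/2·95.6516=37.90164
n=6: y=37.90164, sp=-2, e=sp−y=-39.90164; I=-27.09524, D=e−e_prev=-62.71204; u=1·(-39.90164)+3/2·(-27.09524)+3/2·(-62.71204)=-174.61256; next y=2/5·37.90164+1/2·(-174.61256)=-72.145624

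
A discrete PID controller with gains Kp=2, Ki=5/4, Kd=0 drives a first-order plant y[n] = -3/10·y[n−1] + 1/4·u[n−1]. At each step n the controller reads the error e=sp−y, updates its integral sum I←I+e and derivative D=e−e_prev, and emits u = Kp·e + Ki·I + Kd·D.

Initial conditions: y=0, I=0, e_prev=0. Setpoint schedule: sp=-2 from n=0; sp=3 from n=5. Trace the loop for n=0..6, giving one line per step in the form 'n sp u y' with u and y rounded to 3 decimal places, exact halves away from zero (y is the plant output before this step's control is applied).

0 -2 -6.500 0.000
1 -2 -3.719 -1.625
2 -2 -8.032 -0.442
3 -2 -5.321 -1.875
4 -2 -9.077 -0.768
5 3 9.764 -2.039
6 3 -0.485 3.053

(exact arithmetic carried between steps; '≈' marks a value shown rounded to 6 d.p. or computed from one; I and e_prev carry over from the previous line; the table rounds u and y to 3 d.p., halves away from zero)
n=0: y=0, sp=-2, e=sp−y=-2; I=-2, D=e−e_prev=-2; u=2·(-2)+5/4·(-2)+0·(-2)=-6.5; next y=-3/10·0+1/4·(-6.5)=-1.625
n=1: y=-1.625, sp=-2, e=sp−y=-0.375; I=-2.375, D=e−e_prev=1.625; u=2·(-0.375)+5/4·(-2.375)+0·1.625=-3.71875; next y=-3/10·(-1.625)+1/4·(-3.71875)≈-0.442188
n=2: y≈-0.442188, sp=-2, e=sp−y≈-1.557813; I≈-3.932813, D=e−e_prev≈-1.182813; u=2·(-1.557813)+5/4·(-3.932813)+0·(-1.182813)≈-8.031641; next y=-3/10·(-0.442188)+1/4·(-8.031641)≈-1.875254
n=3: y≈-1.875254, sp=-2, e=sp−y≈-0.124746; I≈-4.057559, D=e−e_prev≈1.433066; u=2·(-0.124746)+5/4·(-4.057559)+0·1.433066≈-5.321440; next y=-3/10·(-1.875254)+1/4·(-5.321440)≈-0.767784
n=4: y≈-0.767784, sp=-2, e=sp−y≈-1.232216; I≈-5.289775, D=e−e_prev≈-1.107470; u=2·(-1.232216)+5/4·(-5.289775)+0·(-1.107470)≈-9.076650; next y=-3/10·(-0.767784)+1/4·(-9.076650)≈-2.038827
n=5: y≈-2.038827, sp=3, e=sp−y≈5.038827; I≈-0.250947, D=e−e_prev≈6.271043; u=2·5.038827+5/4·(-0.250947)+0·6.271043≈9.763971; next y=-3/10·(-2.038827)+1/4·9.763971≈3.052641
n=6: y≈3.052641, sp=3, e=sp−y≈-0.052641; I≈-0.303588, D=e−e_prev≈-5.091468; u=2·(-0.052641)+5/4·(-0.303588)+0·(-5.091468)≈-0.484767; next y=-3/10·3.052641+1/4·(-0.484767)≈-1.036984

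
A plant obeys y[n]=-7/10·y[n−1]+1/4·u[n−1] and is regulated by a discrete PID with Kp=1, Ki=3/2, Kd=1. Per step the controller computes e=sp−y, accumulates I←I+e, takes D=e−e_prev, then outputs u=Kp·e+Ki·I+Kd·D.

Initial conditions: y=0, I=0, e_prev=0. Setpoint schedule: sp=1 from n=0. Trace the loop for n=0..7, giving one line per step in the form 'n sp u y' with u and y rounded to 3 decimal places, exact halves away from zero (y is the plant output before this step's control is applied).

0 1 3.500 0.000
1 1 0.938 0.875
2 1 6.386 -0.378
3 1 -0.638 1.861
4 1 11.942 -1.462
5 1 -6.837 4.009
6 1 23.957 -4.516
7 1 -24.125 9.150

(exact arithmetic carried between steps; '≈' marks a value shown rounded to 6 d.p. or computed from one; I and e_prev carry over from the previous line; the table rounds u and y to 3 d.p., halves away from zero)
n=0: y=0, sp=1, e=sp−y=1; I=1, D=e−e_prev=1; u=1·1+3/2·1+1·1=3.5; next y=-7/10·0+1/4·3.5=0.875
n=1: y=0.875, sp=1, e=sp−y=0.125; I=1.125, D=e−e_prev=-0.875; u=1·0.125+3/2·1.125+1·(-0.875)=0.9375; next y=-7/10·0.875+1/4·0.9375=-0.378125
n=2: y=-0.378125, sp=1, e=sp−y=1.378125; I=2.503125, D=e−e_prev=1.253125; u=1·1.378125+3/2·2.503125+1·1.253125≈6.385938; next y=-7/10·(-0.378125)+1/4·6.385938≈1.861172
n=3: y≈1.861172, sp=1, e=sp−y≈-0.861172; I≈1.641953, D=e−e_prev≈-2.239297; u=1·(-0.861172)+3/2·1.641953+1·(-2.239297)≈-0.637539; next y=-7/10·1.861172+1/4·(-0.637539)≈-1.462205
n=4: y≈-1.462205, sp=1, e=sp−y≈2.462205; I≈4.104158, D=e−e_prev≈3.323377; u=1·2.462205+3/2·4.104158+1·3.323377≈11.941819; next y=-7/10·(-1.462205)+1/4·11.941819≈4.008998
n=5: y≈4.008998, sp=1, e=sp−y≈-3.008998; I≈1.095160, D=e−e_prev≈-5.471203; u=1·(-3.008998)+3/2·1.095160+1·(-5.471203)≈-6.837462; next y=-7/10·4.008998+1/4·(-6.837462)≈-4.515664
n=6: y≈-4.515664, sp=1, e=sp−y≈5.515664; I≈6.610824, D=e−e_prev≈8.524663; u=1·5.515664+3/2·6.610824+1·8.524663≈23.956564; next y=-7/10·(-4.515664)+1/4·23.956564≈9.150106
n=7: y≈9.150106, sp=1, e=sp−y≈-8.150106; I≈-1.539282, D=e−e_prev≈-13.665770; u=1·(-8.150106)+3/2·(-1.539282)+1·(-13.665770)≈-24.124799; next y=-7/10·9.150106+1/4·(-24.124799)≈-12.436274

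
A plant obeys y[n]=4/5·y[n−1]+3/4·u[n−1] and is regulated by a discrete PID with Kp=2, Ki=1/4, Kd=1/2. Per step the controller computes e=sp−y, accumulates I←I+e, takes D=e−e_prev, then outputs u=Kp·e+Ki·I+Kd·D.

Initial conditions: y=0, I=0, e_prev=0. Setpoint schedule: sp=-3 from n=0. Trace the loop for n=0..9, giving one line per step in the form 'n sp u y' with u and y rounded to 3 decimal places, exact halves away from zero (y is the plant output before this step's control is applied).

0 -3 -8.250 0.000
1 -3 9.516 -6.188
2 -3 -15.810 2.187
3 -3 20.892 -10.108
4 -3 -32.127 7.582
5 -3 44.505 -18.030
6 -3 -66.252 18.955
7 -3 93.821 -34.525
8 -3 -137.533 42.746
9 -3 196.838 -68.953

(exact arithmetic carried between steps; '≈' marks a value shown rounded to 6 d.p. or computed from one; I and e_prev carry over from the previous line; the table rounds u and y to 3 d.p., halves away from zero)
n=0: y=0, sp=-3, e=sp−y=-3; I=-3, D=e−e_prev=-3; u=2·(-3)+1/4·(-3)+1/2·(-3)=-8.25; next y=4/5·0+3/4·(-8.25)=-6.1875
n=1: y=-6.1875, sp=-3, e=sp−y=3.1875; I=0.1875, D=e−e_prev=6.1875; u=2·3.1875+1/4·0.1875+1/2·6.1875=9.515625; next y=4/5·(-6.1875)+3/4·9.515625≈2.186719
n=2: y≈2.186719, sp=-3, e=sp−y≈-5.186719; I≈-4.999219, D=e−e_prev≈-8.374219; u=2·(-5.186719)+1/4·(-4.999219)+1/2·(-8.374219)≈-15.810352; next y=4/5·2.186719+3/4·(-15.810352)≈-10.108389
n=3: y≈-10.108389, sp=-3, e=sp−y≈7.108389; I≈2.109170, D=e−e_prev≈12.295107; u=2·7.108389+1/4·2.109170+1/2·12.295107≈20.891624; next y=4/5·(-10.108389)+3/4·20.891624≈7.582007
n=4: y≈7.582007, sp=-3, e=sp−y≈-10.582007; I≈-8.472837, D=e−e_prev≈-17.690395; u=2·(-10.582007)+1/4·(-8.472837)+1/2·(-17.690395)≈-32.127420; next y=4/5·7.582007+3/4·(-32.127420)≈-18.029960
n=5: y≈-18.029960, sp=-3, e=sp−y≈15.029960; I≈6.557123, D=e−e_prev≈25.611967; u=2·15.029960+1/4·6.557123+1/2·25.611967≈44.505184; next y=4/5·(-18.029960)+3/4·44.505184≈18.954920
n=6: y≈18.954920, sp=-3, e=sp−y≈-21.954920; I≈-15.397797, D=e−e_prev≈-36.984880; u=2·(-21.954920)+1/4·(-15.397797)+1/2·(-36.984880)≈-66.251729; next y=4/5·18.954920+3/4·(-66.251729)≈-34.524861
n=7: y≈-34.524861, sp=-3, e=sp−y≈31.524861; I≈16.127064, D=e−e_prev≈53.479781; u=2·31.524861+1/4·16.127064+1/2·53.479781≈93.821378; next y=4/5·(-34.524861)+3/4·93.821378≈42.746145
n=8: y≈42.746145, sp=-3, e=sp−y≈-45.746145; I≈-29.619081, D=e−e_prev≈-77.271006; u=2·(-45.746145)+1/4·(-29.619081)+1/2·(-77.271006)≈-137.532563; next y=4/5·42.746145+3/4·(-137.532563)≈-68.952506
n=9: y≈-68.952506, sp=-3, e=sp−y≈65.952506; I≈36.333425, D=e−e_prev≈111.698651; u=2·65.952506+1/4·36.333425+1/2·111.698651≈196.837694; next y=4/5·(-68.952506)+3/4·196.837694≈92.466266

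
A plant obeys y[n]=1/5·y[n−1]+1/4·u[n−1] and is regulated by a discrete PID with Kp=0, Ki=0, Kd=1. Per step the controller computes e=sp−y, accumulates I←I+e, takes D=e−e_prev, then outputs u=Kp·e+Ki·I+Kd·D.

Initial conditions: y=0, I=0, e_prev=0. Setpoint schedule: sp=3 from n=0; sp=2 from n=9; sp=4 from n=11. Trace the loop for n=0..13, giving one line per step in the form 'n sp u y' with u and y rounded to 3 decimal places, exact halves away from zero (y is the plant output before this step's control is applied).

0 3 3.000 0.000
1 3 -0.750 0.750
2 3 0.788 -0.038
3 3 -0.227 0.189
4 3 0.208 -0.019
5 3 -0.067 0.048
6 3 0.055 -0.007
7 3 -0.020 0.012
8 3 0.015 -0.002
9 2 -1.006 0.003
10 2 0.254 -0.251
11 4 1.736 0.013
12 4 -0.423 0.437
13 4 0.455 -0.018

(exact arithmetic carried between steps; '≈' marks a value shown rounded to 6 d.p. or computed from one; I and e_prev carry over from the previous line; the table rounds u and y to 3 d.p., halves away from zero)
n=0: y=0, sp=3, e=sp−y=3; I=3, D=e−e_prev=3; u=0·3+0·3+1·3=3; next y=1/5·0+1/4·3=0.75
n=1: y=0.75, sp=3, e=sp−y=2.25; I=5.25, D=e−e_prev=-0.75; u=0·2.25+0·5.25+1·(-0.75)=-0.75; next y=1/5·0.75+1/4·(-0.75)=-0.0375
n=2: y=-0.0375, sp=3, e=sp−y=3.0375; I=8.2875, D=e−e_prev=0.7875; u=0·3.0375+0·8.2875+1·0.7875=0.7875; next y=1/5·(-0.0375)+1/4·0.7875=0.189375
n=3: y=0.189375, sp=3, e=sp−y=2.810625; I=11.098125, D=e−e_prev=-0.226875; u=0·2.810625+0·11.098125+1·(-0.226875)=-0.226875; next y=1/5·0.189375+1/4·(-0.226875)≈-0.018844
n=4: y≈-0.018844, sp=3, e=sp−y≈3.018844; I≈14.116969, D=e−e_prev≈0.208219; u=0·3.018844+0·14.116969+1·0.208219≈0.208219; next y=1/5·(-0.018844)+1/4·0.208219≈0.048286
n=5: y≈0.048286, sp=3, e=sp−y≈2.951714; I≈17.068683, D=e−e_prev≈-0.067130; u=0·2.951714+0·17.068683+1·(-0.067130)≈-0.067130; next y=1/5·0.048286+1/4·(-0.067130)≈-0.007125
n=6: y≈-0.007125, sp=3, e=sp−y≈3.007125; I≈20.075808, D=e−e_prev≈0.055411; u=0·3.007125+0·20.075808+1·0.055411≈0.055411; next y=1/5·(-0.007125)+1/4·0.055411≈0.012428
n=7: y≈0.012428, sp=3, e=sp−y≈2.987572; I≈23.063380, D=e−e_prev≈-0.019553; u=0·2.987572+0·23.063380+1·(-0.019553)≈-0.019553; next y=1/5·0.012428+1/4·(-0.019553)≈-0.002403
n=8: y≈-0.002403, sp=3, e=sp−y≈3.002403; I≈26.065783, D=e−e_prev≈0.014830; u=0·3.002403+0·26.065783+1·0.014830≈0.014830; next y=1/5·(-0.002403)+1/4·0.014830≈0.003227
n=9: y≈0.003227, sp=2, e=sp−y≈1.996773; I≈28.062556, D=e−e_prev≈-1.005630; u=0·1.996773+0·28.062556+1·(-1.005630)≈-1.005630; next y=1/5·0.003227+1/4·(-1.005630)≈-0.250762
n=10: y≈-0.250762, sp=2, e=sp−y≈2.250762; I≈30.313318, D=e−e_prev≈0.253989; u=0·2.250762+0·30.313318+1·0.253989≈0.253989; next y=1/5·(-0.250762)+1/4·0.253989≈0.013345
n=11: y≈0.013345, sp=4, e=sp−y≈3.986655; I≈34.299973, D=e−e_prev≈1.735893; u=0·3.986655+0·34.299973+1·1.735893≈1.735893; next y=1/5·0.013345+1/4·1.735893≈0.436642
n=12: y≈0.436642, sp=4, e=sp−y≈3.563358; I≈37.863331, D=e−e_prev≈-0.423297; u=0·3.563358+0·37.863331+1·(-0.423297)≈-0.423297; next y=1/5·0.436642+1/4·(-0.423297)≈-0.018496
n=13: y≈-0.018496, sp=4, e=sp−y≈4.018496; I≈41.881827, D=e−e_prev≈0.455138; u=0·4.018496+0·41.881827+1·0.455138≈0.455138; next y=1/5·(-0.018496)+1/4·0.455138≈0.110085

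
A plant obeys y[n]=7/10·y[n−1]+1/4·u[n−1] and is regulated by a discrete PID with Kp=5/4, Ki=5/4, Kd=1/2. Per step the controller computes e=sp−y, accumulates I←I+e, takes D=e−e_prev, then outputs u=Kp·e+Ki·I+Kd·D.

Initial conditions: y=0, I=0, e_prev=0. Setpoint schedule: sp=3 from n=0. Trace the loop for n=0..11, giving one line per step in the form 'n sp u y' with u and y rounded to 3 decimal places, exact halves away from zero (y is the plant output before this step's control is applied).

(exact arithmetic carried between steps; '≈' marks a value shown rounded to 6 d.p. or computed from one; I and e_prev carry over from the previous line; the table rounds u and y to 3 d.p., halves away from zero)
n=0: y=0, sp=3, e=sp−y=3; I=3, D=e−e_prev=3; u=5/4·3+5/4·3+1/2·3=9; next y=7/10·0+1/4·9=2.25
n=1: y=2.25, sp=3, e=sp−y=0.75; I=3.75, D=e−e_prev=-2.25; u=5/4·0.75+5/4·3.75+1/2·(-2.25)=4.5; next y=7/10·2.25+1/4·4.5=2.7
n=2: y=2.7, sp=3, e=sp−y=0.3; I=4.05, D=e−e_prev=-0.45; u=5/4·0.3+5/4·4.05+1/2·(-0.45)=5.2125; next y=7/10·2.7+1/4·5.2125=3.193125
n=3: y=3.193125, sp=3, e=sp−y=-0.193125; I=3.856875, D=e−e_prev=-0.493125; u=5/4·(-0.193125)+5/4·3.856875+1/2·(-0.493125)=4.333125; next y=7/10·3.193125+1/4·4.333125≈3.318469
n=4: y≈3.318469, sp=3, e=sp−y≈-0.318469; I≈3.538406, D=e−e_prev≈-0.125344; u=5/4·(-0.318469)+5/4·3.538406+1/2·(-0.125344)≈3.96225; next y=7/10·3.318469+1/4·3.96225≈3.313491
n=5: y≈3.313491, sp=3, e=sp−y≈-0.313491; I≈3.224916, D=e−e_prev≈0.004978; u=5/4·(-0.313491)+5/4·3.224916+1/2·0.004978≈3.641770; next y=7/10·3.313491+1/4·3.641770≈3.229886
n=6: y≈3.229886, sp=3, e=sp−y≈-0.229886; I≈2.995030, D=e−e_prev≈0.083605; u=5/4·(-0.229886)+5/4·2.995030+1/2·0.083605≈3.498232; next y=7/10·3.229886+1/4·3.498232≈3.135478
n=7: y≈3.135478, sp=3, e=sp−y≈-0.135478; I≈2.859551, D=e−e_prev≈0.094408; u=5/4·(-0.135478)+5/4·2.859551+1/2·0.094408≈3.452296; next y=7/10·3.135478+1/4·3.452296≈3.057909
n=8: y≈3.057909, sp=3, e=sp−y≈-0.057909; I≈2.801643, D=e−e_prev≈0.077570; u=5/4·(-0.057909)+5/4·2.801643+1/2·0.077570≈3.468453; next y=7/10·3.057909+1/4·3.468453≈3.007649
n=9: y≈3.007649, sp=3, e=sp−y≈-0.007649; I≈2.793994, D=e−e_prev≈0.050259; u=5/4·(-0.007649)+5/4·2.793994+1/2·0.050259≈3.508060; next y=7/10·3.007649+1/4·3.508060≈2.982370
n=10: y≈2.982370, sp=3, e=sp−y≈0.017630; I≈2.811624, D=e−e_prev≈0.025280; u=5/4·0.017630+5/4·2.811624+1/2·0.025280≈3.549208; next y=7/10·2.982370+1/4·3.549208≈2.974961
n=11: y≈2.974961, sp=3, e=sp−y≈0.025039; I≈2.836663, D=e−e_prev≈0.007409; u=5/4·0.025039+5/4·2.836663+1/2·0.007409≈3.580833; next y=7/10·2.974961+1/4·3.580833≈2.977681

0 3 9.000 0.000
1 3 4.500 2.250
2 3 5.213 2.700
3 3 4.333 3.193
4 3 3.962 3.318
5 3 3.642 3.313
6 3 3.498 3.230
7 3 3.452 3.135
8 3 3.468 3.058
9 3 3.508 3.008
10 3 3.549 2.982
11 3 3.581 2.975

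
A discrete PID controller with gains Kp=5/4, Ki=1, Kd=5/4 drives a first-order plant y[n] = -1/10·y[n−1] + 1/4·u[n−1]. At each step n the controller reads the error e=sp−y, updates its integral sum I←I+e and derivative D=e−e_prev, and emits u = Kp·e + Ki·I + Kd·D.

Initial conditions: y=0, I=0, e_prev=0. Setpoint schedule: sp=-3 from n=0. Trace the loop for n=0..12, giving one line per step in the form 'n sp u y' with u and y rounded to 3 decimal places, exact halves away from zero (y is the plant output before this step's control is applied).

0 -3 -10.500 0.000
1 -3 -0.563 -2.625
2 -3 -13.833 0.122
3 -3 -0.948 -3.470
4 -3 -17.499 0.110
5 -3 -0.398 -4.386
6 -3 -21.169 0.339
7 -3 1.226 -5.326
8 -3 -25.108 0.839
9 -3 3.960 -6.361
10 -3 -29.634 1.626
11 -3 7.914 -7.571
12 -3 -35.085 2.735

(exact arithmetic carried between steps; '≈' marks a value shown rounded to 6 d.p. or computed from one; I and e_prev carry over from the previous line; the table rounds u and y to 3 d.p., halves away from zero)
n=0: y=0, sp=-3, e=sp−y=-3; I=-3, D=e−e_prev=-3; u=5/4·(-3)+1·(-3)+5/4·(-3)=-10.5; next y=-1/10·0+1/4·(-10.5)=-2.625
n=1: y=-2.625, sp=-3, e=sp−y=-0.375; I=-3.375, D=e−e_prev=2.625; u=5/4·(-0.375)+1·(-3.375)+5/4·2.625=-0.5625; next y=-1/10·(-2.625)+1/4·(-0.5625)=0.121875
n=2: y=0.121875, sp=-3, e=sp−y=-3.121875; I=-6.496875, D=e−e_prev=-2.746875; u=5/4·(-3.121875)+1·(-6.496875)+5/4·(-2.746875)≈-13.832813; next y=-1/10·0.121875+1/4·(-13.832813)≈-3.470391
n=3: y≈-3.470391, sp=-3, e=sp−y≈0.470391; I≈-6.026484, D=e−e_prev≈3.592266; u=5/4·0.470391+1·(-6.026484)+5/4·3.592266≈-0.948164; next y=-1/10·(-3.470391)+1/4·(-0.948164)≈0.109998
n=4: y≈0.109998, sp=-3, e=sp−y≈-3.109998; I≈-9.136482, D=e−e_prev≈-3.580389; u=5/4·(-3.109998)+1·(-9.136482)+5/4·(-3.580389)≈-17.499466; next y=-1/10·0.109998+1/4·(-17.499466)≈-4.385866
n=5: y≈-4.385866, sp=-3, e=sp−y≈1.385866; I≈-7.750616, D=e−e_prev≈4.495864; u=5/4·1.385866+1·(-7.750616)+5/4·4.495864≈-0.398453; next y=-1/10·(-4.385866)+1/4·(-0.398453)≈0.338973
n=6: y≈0.338973, sp=-3, e=sp−y≈-3.338973; I≈-11.089590, D=e−e_prev≈-4.724840; u=5/4·(-3.338973)+1·(-11.089590)+5/4·(-4.724840)≈-21.169356; next y=-1/10·0.338973+1/4·(-21.169356)≈-5.326236
n=7: y≈-5.326236, sp=-3, e=sp−y≈2.326236; I≈-8.763353, D=e−e_prev≈5.665210; u=5/4·2.326236+1·(-8.763353)+5/4·5.665210≈1.225954; next y=-1/10·(-5.326236)+1/4·1.225954≈0.839112
n=8: y≈0.839112, sp=-3, e=sp−y≈-3.839112; I≈-12.602465, D=e−e_prev≈-6.165348; u=5/4·(-3.839112)+1·(-12.602465)+5/4·(-6.165348)≈-25.108041; next y=-1/10·0.839112+1/4·(-25.108041)≈-6.360922
n=9: y≈-6.360922, sp=-3, e=sp−y≈3.360922; I≈-9.241544, D=e−e_prev≈7.200034; u=5/4·3.360922+1·(-9.241544)+5/4·7.200034≈3.959650; next y=-1/10·(-6.360922)+1/4·3.959650≈1.626005
n=10: y≈1.626005, sp=-3, e=sp−y≈-4.626005; I≈-13.867549, D=e−e_prev≈-7.986926; u=5/4·(-4.626005)+1·(-13.867549)+5/4·(-7.986926)≈-29.633712; next y=-1/10·1.626005+1/4·(-29.633712)≈-7.571029
n=11: y≈-7.571029, sp=-3, e=sp−y≈4.571029; I≈-9.296520, D=e−e_prev≈9.197033; u=5/4·4.571029+1·(-9.296520)+5/4·9.197033≈7.913557; next y=-1/10·(-7.571029)+1/4·7.913557≈2.735492
n=12: y≈2.735492, sp=-3, e=sp−y≈-5.735492; I≈-15.032012, D=e−e_prev≈-10.306521; u=5/4·(-5.735492)+1·(-15.032012)+5/4·(-10.306521)≈-35.084528; next y=-1/10·2.735492+1/4·(-35.084528)≈-9.044681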